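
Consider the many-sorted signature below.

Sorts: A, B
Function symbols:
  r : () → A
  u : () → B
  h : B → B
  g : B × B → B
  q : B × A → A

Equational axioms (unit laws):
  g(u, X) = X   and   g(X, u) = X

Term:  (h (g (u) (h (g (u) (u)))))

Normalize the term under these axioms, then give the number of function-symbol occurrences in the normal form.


size = 3

1. (h (g (u) (h (g (u) (u)))))  →  (h (h (g (u) (u))))
2. (h (h (g (u) (u))))  →  (h (h (u)))
normal form: (h (h (u)))


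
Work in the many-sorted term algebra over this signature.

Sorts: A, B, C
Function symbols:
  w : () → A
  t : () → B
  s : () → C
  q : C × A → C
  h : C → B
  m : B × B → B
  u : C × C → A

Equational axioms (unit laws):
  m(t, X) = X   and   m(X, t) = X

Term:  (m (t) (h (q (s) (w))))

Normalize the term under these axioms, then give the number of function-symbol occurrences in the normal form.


size = 4

1. (m (t) (h (q (s) (w))))  →  (h (q (s) (w)))
normal form: (h (q (s) (w)))


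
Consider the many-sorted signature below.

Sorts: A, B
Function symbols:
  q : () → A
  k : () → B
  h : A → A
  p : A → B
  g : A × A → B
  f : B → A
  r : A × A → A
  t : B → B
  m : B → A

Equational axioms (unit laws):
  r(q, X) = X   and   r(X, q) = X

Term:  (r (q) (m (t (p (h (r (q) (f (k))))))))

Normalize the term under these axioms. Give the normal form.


1. (r (q) (m (t (p (h (r (q) (f (k))))))))  →  (m (t (p (h (r (q) (f (k)))))))
2. (m (t (p (h (r (q) (f (k)))))))  →  (m (t (p (h (f (k))))))

normal form = (m (t (p (h (f (k))))))


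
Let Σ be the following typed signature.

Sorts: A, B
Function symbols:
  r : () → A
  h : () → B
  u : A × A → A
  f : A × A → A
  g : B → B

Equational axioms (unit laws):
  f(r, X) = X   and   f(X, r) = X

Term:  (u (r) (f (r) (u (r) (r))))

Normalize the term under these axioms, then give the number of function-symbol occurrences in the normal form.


size = 5

1. (u (r) (f (r) (u (r) (r))))  →  (u (r) (u (r) (r)))
normal form: (u (r) (u (r) (r)))


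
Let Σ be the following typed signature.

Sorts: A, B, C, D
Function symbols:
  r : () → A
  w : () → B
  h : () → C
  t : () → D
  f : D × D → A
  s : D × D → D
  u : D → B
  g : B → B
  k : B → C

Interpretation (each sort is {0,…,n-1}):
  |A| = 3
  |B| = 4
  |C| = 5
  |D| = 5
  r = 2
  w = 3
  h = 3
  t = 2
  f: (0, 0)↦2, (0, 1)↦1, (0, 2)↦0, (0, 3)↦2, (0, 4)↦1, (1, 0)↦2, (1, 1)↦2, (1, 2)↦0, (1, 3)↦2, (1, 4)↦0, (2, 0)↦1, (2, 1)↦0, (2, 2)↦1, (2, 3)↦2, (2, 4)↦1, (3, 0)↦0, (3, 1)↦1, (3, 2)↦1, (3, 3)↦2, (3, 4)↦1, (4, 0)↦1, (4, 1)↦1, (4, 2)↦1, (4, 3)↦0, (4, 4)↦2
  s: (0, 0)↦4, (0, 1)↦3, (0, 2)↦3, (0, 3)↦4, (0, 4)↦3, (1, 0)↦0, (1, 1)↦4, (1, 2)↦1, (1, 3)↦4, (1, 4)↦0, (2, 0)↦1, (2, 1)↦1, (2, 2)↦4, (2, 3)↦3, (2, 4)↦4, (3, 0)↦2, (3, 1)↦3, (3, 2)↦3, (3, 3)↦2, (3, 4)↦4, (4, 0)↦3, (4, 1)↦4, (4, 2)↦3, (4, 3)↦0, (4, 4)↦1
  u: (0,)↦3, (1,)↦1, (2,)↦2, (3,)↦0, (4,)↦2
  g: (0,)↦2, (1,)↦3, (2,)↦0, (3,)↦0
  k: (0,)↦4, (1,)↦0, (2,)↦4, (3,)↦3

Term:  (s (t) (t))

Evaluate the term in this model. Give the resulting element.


value = 4

  t = 2
  t = 2
  (s (t) (t)) = s(2, 2) = 4


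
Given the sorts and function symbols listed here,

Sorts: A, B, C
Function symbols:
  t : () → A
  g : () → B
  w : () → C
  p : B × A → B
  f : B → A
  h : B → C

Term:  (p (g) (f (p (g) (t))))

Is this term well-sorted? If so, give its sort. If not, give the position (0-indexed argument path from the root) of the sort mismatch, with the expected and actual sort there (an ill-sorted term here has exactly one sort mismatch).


  (g) : B
      (g) : B
      (t) : A
    (p (g) (t)) : B
  (f (p (g) (t))) : A
(p (g) (f (p (g) (t)))) : B

well-sorted; sort = B


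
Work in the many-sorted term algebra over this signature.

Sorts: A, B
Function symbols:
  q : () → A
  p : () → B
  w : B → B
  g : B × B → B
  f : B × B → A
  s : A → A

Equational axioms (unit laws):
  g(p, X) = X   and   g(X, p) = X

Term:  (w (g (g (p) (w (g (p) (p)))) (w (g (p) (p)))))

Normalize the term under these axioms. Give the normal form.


1. (w (g (g (p) (w (g (p) (p)))) (w (g (p) (p)))))  →  (w (g (w (g (p) (p))) (w (g (p) (p)))))
2. (w (g (w (g (p) (p))) (w (g (p) (p)))))  →  (w (g (w (p)) (w (g (p) (p)))))
3. (w (g (w (p)) (w (g (p) (p)))))  →  (w (g (w (p)) (w (p))))

normal form = (w (g (w (p)) (w (p))))


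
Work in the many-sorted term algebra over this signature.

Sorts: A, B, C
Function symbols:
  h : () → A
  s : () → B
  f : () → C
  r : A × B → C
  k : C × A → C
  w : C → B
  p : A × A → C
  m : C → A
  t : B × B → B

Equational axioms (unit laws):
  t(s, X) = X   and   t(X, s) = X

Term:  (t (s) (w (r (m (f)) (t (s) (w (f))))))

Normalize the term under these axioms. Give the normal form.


1. (t (s) (w (r (m (f)) (t (s) (w (f))))))  →  (w (r (m (f)) (t (s) (w (f)))))
2. (w (r (m (f)) (t (s) (w (f)))))  →  (w (r (m (f)) (w (f))))

normal form = (w (r (m (f)) (w (f))))


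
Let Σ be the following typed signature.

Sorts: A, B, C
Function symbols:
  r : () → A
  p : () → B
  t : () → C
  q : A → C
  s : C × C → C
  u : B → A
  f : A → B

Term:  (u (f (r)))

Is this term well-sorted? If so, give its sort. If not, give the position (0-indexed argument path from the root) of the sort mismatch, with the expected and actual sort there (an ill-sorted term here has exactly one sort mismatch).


    (r) : A
  (f (r)) : B
(u (f (r))) : A

well-sorted; sort = A


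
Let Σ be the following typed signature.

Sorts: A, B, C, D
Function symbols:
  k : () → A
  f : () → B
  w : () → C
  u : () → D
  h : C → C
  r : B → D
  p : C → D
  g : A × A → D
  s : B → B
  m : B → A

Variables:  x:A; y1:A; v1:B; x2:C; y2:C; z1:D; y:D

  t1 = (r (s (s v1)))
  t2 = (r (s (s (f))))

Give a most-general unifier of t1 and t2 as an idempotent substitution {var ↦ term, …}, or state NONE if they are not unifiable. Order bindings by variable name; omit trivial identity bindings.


{v1 ↦ (f)}


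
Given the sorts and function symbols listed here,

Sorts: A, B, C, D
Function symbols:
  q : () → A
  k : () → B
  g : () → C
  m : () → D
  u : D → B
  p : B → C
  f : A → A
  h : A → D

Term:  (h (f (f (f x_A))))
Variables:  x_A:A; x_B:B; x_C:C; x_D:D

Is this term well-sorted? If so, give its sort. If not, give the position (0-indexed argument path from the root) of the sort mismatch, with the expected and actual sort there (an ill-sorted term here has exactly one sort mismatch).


        x_A : A
      (f x_A) : A
    (f (f x_A)) : A
  (f (f (f x_A))) : A
(h (f (f (f x_A)))) : D

well-sorted; sort = D


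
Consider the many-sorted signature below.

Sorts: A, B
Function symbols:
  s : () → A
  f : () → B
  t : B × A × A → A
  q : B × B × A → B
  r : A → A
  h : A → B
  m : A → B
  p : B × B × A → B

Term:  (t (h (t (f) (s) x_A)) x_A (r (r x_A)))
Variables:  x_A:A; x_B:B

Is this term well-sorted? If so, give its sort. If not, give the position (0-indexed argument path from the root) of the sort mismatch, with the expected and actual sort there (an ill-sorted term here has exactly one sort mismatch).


      (f) : B
      (s) : A
      x_A : A
    (t (f) (s) x_A) : A
  (h (t (f) (s) x_A)) : B
  x_A : A
      x_A : A
    (r x_A) : A
  (r (r x_A)) : A
(t (h (t (f) (s) x_A)) x_A (r (r x_A))) : A

well-sorted; sort = A


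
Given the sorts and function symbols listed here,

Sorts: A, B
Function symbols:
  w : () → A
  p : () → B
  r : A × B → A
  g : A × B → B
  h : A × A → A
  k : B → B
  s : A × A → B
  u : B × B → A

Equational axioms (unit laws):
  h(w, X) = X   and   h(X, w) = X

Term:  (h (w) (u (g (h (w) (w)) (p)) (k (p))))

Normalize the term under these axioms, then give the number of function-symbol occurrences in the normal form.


size = 6

1. (h (w) (u (g (h (w) (w)) (p)) (k (p))))  →  (u (g (h (w) (w)) (p)) (k (p)))
2. (u (g (h (w) (w)) (p)) (k (p)))  →  (u (g (w) (p)) (k (p)))
normal form: (u (g (w) (p)) (k (p)))


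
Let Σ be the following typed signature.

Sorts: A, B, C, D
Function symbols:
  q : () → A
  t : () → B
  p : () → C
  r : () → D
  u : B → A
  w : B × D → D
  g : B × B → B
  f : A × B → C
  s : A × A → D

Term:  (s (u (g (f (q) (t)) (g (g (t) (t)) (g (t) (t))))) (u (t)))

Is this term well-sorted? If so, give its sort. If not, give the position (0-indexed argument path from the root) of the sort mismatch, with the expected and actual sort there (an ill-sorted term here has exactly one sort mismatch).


        (q) : A
        (t) : B
      (f (q) (t)) : C
          (t) : B
          (t) : B
        (g (t) (t)) : B
          (t) : B
          (t) : B
        (g (t) (t)) : B
      (g (g (t) (t)) (g (t) (t))) : B
    (g (f (q) (t)) (g (g (t) (t)) (g (t) (t)))) : ✗ arg 0 at [0, 0, 0] has sort C, expected B
    (t) : B
  (u (t)) : A

ill-sorted at position [0, 0, 0]: expected B, got C


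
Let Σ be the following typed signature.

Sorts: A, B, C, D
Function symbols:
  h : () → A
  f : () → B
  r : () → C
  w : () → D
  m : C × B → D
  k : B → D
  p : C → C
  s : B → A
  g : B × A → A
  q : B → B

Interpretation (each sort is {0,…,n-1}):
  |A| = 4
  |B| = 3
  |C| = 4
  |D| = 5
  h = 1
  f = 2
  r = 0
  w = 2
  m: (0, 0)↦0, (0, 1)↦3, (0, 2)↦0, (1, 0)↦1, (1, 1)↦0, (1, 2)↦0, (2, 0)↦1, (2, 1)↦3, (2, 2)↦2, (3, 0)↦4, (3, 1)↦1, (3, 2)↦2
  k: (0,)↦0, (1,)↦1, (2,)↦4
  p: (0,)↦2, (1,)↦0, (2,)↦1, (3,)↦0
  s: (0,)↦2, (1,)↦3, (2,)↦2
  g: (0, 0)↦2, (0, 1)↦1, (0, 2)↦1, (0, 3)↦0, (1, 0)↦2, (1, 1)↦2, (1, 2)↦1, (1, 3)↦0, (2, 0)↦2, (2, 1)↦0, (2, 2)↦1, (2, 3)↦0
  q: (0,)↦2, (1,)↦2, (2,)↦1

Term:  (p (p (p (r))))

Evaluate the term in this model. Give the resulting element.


value = 0

  r = 0
  (p (r)) = p(0,) = 2
  (p (p (r))) = p(2,) = 1
  (p (p (p (r)))) = p(1,) = 0


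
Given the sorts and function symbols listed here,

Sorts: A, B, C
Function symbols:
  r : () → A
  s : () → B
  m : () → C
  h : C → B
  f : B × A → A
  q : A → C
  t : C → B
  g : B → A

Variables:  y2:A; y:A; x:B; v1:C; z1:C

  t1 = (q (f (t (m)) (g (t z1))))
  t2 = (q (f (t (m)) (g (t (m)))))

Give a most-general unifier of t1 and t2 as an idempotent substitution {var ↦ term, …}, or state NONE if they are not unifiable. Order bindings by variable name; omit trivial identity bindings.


{z1 ↦ (m)}


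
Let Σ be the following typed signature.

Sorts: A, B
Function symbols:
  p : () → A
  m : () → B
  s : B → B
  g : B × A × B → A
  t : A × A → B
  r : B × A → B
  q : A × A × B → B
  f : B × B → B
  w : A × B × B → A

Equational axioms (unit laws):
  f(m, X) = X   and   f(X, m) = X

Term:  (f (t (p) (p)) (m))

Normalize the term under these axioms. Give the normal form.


normal form = (t (p) (p))

1. (f (t (p) (p)) (m))  →  (t (p) (p))


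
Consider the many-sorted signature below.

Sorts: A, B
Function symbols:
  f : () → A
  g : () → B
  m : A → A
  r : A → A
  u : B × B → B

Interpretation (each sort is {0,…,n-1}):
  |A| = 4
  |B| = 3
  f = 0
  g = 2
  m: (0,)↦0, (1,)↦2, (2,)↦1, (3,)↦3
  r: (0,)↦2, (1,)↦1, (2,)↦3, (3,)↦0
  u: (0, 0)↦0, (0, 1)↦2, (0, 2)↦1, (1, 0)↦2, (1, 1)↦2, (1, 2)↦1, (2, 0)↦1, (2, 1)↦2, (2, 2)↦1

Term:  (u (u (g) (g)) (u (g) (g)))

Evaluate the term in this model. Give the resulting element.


value = 2

  g = 2
  g = 2
  (u (g) (g)) = u(2, 2) = 1
  g = 2
  g = 2
  (u (g) (g)) = u(2, 2) = 1
  (u (u (g) (g)) (u (g) (g))) = u(1, 1) = 2


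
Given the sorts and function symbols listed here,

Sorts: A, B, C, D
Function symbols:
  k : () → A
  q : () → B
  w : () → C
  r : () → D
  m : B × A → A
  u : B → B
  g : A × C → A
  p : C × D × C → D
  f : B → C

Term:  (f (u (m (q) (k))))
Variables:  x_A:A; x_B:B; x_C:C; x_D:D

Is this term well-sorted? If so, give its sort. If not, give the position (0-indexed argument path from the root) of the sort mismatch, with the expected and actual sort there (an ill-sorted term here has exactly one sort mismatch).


      (q) : B
      (k) : A
    (m (q) (k)) : A
  (u (m (q) (k))) : ✗ arg 0 at [0, 0] has sort A, expected B

ill-sorted at position [0, 0]: expected B, got A


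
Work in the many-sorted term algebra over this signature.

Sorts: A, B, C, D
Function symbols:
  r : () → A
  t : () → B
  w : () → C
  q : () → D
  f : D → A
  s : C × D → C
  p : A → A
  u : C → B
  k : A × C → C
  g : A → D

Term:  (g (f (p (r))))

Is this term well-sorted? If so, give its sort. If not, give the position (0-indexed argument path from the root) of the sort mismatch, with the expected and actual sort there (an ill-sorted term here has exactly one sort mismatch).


ill-sorted at position [0, 0]: expected D, got A

      (r) : A
    (p (r)) : A
  (f (p (r))) : ✗ arg 0 at [0, 0] has sort A, expected D


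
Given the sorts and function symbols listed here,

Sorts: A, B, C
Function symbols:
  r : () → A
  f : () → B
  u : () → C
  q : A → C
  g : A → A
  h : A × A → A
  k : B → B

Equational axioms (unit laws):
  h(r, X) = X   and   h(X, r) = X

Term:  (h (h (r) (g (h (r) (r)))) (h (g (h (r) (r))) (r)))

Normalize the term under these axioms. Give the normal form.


normal form = (h (g (r)) (g (r)))

1. (h (h (r) (g (h (r) (r)))) (h (g (h (r) (r))) (r)))  →  (h (g (h (r) (r))) (h (g (h (r) (r))) (r)))
2. (h (g (h (r) (r))) (h (g (h (r) (r))) (r)))  →  (h (g (r)) (h (g (h (r) (r))) (r)))
3. (h (g (r)) (h (g (h (r) (r))) (r)))  →  (h (g (r)) (g (h (r) (r))))
4. (h (g (r)) (g (h (r) (r))))  →  (h (g (r)) (g (r)))


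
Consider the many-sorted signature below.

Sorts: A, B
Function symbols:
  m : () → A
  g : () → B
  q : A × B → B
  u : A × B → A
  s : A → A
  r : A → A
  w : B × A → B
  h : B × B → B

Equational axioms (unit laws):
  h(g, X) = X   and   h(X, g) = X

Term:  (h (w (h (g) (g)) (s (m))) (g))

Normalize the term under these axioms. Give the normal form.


1. (h (w (h (g) (g)) (s (m))) (g))  →  (w (h (g) (g)) (s (m)))
2. (w (h (g) (g)) (s (m)))  →  (w (g) (s (m)))

normal form = (w (g) (s (m)))


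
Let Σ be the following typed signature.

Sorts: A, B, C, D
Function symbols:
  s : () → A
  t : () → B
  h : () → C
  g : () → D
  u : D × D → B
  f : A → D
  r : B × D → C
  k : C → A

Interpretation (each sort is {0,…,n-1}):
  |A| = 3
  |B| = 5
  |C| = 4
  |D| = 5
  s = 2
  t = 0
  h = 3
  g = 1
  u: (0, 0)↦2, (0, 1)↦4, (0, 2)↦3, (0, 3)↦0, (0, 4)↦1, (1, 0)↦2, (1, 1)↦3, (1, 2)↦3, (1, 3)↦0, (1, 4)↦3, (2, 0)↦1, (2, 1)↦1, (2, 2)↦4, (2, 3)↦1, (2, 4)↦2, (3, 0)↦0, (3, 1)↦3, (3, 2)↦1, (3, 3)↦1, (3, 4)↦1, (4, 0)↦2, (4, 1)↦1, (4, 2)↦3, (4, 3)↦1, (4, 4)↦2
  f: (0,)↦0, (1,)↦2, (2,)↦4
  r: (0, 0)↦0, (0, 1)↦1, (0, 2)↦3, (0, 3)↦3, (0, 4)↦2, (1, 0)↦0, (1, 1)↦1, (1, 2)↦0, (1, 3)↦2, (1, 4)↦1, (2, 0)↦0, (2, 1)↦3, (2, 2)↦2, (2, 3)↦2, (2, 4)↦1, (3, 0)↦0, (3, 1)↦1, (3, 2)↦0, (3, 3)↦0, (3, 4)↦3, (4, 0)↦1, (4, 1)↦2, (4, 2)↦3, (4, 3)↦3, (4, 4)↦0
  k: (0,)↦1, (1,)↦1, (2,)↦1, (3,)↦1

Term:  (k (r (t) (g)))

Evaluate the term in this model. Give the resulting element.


value = 1

  t = 0
  g = 1
  (r (t) (g)) = r(0, 1) = 1
  (k (r (t) (g))) = k(1,) = 1


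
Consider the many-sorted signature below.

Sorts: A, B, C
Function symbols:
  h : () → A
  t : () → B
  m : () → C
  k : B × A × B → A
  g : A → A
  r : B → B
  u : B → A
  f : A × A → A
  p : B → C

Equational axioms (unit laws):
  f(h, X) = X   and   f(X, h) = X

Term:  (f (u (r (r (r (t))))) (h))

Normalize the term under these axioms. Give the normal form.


1. (f (u (r (r (r (t))))) (h))  →  (u (r (r (r (t)))))

normal form = (u (r (r (r (t)))))


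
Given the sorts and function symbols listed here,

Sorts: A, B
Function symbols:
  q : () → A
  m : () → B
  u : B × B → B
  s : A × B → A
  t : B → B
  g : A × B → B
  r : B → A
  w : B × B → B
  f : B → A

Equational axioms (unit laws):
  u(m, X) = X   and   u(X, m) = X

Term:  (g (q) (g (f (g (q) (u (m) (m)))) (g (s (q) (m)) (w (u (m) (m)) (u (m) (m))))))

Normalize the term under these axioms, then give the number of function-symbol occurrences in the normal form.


1. (g (q) (g (f (g (q) (u (m) (m)))) (g (s (q) (m)) (w (u (m) (m)) (u (m) (m))))))  →  (g (q) (g (f (g (q) (m))) (g (s (q) (m)) (w (u (m) (m)) (u (m) (m))))))
2. (g (q) (g (f (g (q) (m))) (g (s (q) (m)) (w (u (m) (m)) (u (m) (m))))))  →  (g (q) (g (f (g (q) (m))) (g (s (q) (m)) (w (m) (u (m) (m))))))
3. (g (q) (g (f (g (q) (m))) (g (s (q) (m)) (w (m) (u (m) (m))))))  →  (g (q) (g (f (g (q) (m))) (g (s (q) (m)) (w (m) (m)))))
normal form: (g (q) (g (f (g (q) (m))) (g (s (q) (m)) (w (m) (m)))))

size = 14


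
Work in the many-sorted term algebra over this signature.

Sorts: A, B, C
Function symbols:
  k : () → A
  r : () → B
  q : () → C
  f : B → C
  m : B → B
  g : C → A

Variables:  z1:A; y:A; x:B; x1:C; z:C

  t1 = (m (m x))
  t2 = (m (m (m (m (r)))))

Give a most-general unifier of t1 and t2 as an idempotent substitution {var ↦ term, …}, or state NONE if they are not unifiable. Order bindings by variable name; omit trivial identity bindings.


{x ↦ (m (m (r)))}


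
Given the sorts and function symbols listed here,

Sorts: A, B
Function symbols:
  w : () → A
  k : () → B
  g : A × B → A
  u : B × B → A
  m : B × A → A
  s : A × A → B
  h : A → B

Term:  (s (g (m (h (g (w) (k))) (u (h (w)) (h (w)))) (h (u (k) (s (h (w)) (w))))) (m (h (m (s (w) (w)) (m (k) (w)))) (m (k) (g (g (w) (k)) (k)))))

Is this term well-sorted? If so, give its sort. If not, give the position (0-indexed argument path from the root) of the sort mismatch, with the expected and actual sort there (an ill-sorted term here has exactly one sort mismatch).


          (w) : A
          (k) : B
        (g (w) (k)) : A
      (h (g (w) (k))) : B
          (w) : A
        (h (w)) : B
          (w) : A
        (h (w)) : B
      (u (h (w)) (h (w))) : A
    (m (h (g (w) (k))) (u (h (w)) (h (w)))) : A
        (k) : B
            (w) : A
          (h (w)) : B
          (w) : A
        (s (h (w)) (w)) : ✗ arg 0 at [0, 1, 0, 1, 0] has sort B, expected A
          (w) : A
          (w) : A
        (s (w) (w)) : B
          (k) : B
          (w) : A
        (m (k) (w)) : A
      (m (s (w) (w)) (m (k) (w))) : A
    (h (m (s (w) (w)) (m (k) (w)))) : B
      (k) : B
          (w) : A
          (k) : B
        (g (w) (k)) : A
        (k) : B
      (g (g (w) (k)) (k)) : A
    (m (k) (g (g (w) (k)) (k))) : A
  (m (h (m (s (w) (w)) (m (k) (w)))) (m (k) (g (g (w) (k)) (k)))) : A

ill-sorted at position [0, 1, 0, 1, 0]: expected A, got B


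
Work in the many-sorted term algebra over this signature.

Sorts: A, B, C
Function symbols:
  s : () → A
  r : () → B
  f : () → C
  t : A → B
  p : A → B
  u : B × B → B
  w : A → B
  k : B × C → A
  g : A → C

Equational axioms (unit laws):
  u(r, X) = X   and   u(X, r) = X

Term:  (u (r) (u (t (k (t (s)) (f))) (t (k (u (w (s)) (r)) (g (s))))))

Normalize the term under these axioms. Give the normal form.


1. (u (r) (u (t (k (t (s)) (f))) (t (k (u (w (s)) (r)) (g (s))))))  →  (u (t (k (t (s)) (f))) (t (k (u (w (s)) (r)) (g (s)))))
2. (u (t (k (t (s)) (f))) (t (k (u (w (s)) (r)) (g (s)))))  →  (u (t (k (t (s)) (f))) (t (k (w (s)) (g (s)))))

normal form = (u (t (k (t (s)) (f))) (t (k (w (s)) (g (s)))))


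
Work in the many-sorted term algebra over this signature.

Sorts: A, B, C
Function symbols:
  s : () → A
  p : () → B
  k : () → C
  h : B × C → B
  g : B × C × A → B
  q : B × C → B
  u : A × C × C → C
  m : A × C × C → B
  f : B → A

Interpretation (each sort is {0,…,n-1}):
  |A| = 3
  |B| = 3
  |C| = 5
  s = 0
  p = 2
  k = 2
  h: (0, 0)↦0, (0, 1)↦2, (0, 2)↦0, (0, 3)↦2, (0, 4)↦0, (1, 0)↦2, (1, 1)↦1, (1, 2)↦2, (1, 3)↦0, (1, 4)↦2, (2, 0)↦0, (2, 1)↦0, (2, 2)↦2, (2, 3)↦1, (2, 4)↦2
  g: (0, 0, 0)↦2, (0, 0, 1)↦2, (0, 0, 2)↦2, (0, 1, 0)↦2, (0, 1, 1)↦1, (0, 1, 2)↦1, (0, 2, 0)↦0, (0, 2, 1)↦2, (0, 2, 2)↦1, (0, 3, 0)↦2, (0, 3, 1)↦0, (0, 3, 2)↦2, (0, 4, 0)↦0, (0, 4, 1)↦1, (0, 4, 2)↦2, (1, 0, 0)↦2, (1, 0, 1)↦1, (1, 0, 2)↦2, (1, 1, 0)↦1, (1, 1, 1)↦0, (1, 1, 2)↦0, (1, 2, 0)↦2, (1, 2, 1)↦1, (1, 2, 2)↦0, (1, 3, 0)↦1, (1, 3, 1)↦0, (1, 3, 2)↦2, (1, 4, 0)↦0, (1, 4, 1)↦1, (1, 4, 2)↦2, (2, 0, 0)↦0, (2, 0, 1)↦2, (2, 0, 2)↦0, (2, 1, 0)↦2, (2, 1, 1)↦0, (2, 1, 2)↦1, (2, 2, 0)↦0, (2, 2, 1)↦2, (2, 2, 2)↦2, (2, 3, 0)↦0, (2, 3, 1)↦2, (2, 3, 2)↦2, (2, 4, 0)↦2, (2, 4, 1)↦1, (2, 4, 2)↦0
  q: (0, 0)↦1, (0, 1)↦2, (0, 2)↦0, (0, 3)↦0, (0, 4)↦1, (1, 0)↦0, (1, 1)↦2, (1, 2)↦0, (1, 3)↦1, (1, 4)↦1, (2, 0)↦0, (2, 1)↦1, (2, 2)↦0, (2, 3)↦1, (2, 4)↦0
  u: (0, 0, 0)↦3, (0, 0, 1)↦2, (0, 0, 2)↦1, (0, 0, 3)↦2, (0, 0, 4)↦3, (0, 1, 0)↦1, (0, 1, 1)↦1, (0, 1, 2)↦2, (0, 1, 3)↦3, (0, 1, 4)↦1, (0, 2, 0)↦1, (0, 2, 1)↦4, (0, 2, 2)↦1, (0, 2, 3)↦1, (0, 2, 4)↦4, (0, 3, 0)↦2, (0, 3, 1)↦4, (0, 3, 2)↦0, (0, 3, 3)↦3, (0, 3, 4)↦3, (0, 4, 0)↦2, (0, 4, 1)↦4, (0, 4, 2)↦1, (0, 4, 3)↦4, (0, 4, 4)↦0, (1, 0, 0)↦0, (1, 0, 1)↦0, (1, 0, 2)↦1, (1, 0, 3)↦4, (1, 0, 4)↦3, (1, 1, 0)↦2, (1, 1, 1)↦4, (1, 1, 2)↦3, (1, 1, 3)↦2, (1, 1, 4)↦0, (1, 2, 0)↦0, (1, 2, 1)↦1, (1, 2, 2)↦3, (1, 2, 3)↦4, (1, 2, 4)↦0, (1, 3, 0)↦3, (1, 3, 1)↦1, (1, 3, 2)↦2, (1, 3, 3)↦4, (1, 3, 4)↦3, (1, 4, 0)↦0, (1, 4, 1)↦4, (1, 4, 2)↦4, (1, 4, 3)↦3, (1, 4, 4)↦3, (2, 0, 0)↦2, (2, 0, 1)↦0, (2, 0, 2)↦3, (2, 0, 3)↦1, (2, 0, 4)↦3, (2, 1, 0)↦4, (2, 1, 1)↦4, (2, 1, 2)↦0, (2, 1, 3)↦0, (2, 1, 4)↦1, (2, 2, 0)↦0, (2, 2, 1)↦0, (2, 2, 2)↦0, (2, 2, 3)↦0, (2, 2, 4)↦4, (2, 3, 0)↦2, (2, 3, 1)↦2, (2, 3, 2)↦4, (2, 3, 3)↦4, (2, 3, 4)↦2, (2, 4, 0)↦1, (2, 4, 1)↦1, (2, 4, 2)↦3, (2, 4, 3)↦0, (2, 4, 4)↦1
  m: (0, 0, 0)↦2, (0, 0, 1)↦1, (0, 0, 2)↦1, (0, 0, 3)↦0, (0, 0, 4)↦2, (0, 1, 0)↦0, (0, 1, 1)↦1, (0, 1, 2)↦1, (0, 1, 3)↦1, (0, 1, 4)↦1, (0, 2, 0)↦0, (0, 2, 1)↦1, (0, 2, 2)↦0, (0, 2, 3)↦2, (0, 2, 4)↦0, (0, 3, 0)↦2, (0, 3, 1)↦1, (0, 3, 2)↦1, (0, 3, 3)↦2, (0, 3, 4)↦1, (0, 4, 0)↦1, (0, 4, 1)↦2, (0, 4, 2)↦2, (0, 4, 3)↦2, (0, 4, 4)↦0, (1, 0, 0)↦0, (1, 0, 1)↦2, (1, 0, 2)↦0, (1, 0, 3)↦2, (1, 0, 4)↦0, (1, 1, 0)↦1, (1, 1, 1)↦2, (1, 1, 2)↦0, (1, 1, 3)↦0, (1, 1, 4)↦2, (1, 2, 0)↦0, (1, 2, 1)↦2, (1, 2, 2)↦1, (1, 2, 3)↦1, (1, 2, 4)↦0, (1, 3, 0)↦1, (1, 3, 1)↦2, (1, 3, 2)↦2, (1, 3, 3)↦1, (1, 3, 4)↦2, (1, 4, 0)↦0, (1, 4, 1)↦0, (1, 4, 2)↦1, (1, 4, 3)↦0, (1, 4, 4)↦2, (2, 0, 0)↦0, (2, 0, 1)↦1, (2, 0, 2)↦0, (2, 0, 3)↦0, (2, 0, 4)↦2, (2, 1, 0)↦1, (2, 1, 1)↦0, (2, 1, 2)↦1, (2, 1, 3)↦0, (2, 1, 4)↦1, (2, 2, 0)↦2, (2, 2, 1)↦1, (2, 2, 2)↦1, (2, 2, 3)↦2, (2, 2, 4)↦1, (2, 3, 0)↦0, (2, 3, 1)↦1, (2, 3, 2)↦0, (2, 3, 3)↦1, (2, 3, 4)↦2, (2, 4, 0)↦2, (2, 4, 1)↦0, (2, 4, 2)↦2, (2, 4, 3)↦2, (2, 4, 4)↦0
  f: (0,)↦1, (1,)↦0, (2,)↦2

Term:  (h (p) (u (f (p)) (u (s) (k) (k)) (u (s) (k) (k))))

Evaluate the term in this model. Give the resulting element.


  p = 2
  p = 2
  (f (p)) = f(2,) = 2
  s = 0
  k = 2
  k = 2
  (u (s) (k) (k)) = u(0, 2, 2) = 1
  s = 0
  k = 2
  k = 2
  (u (s) (k) (k)) = u(0, 2, 2) = 1
  (u (f (p)) (u (s) (k) (k)) (u (s) (k) (k))) = u(2, 1, 1) = 4
  (h (p) (u (f (p)) (u (s) (k) (k)) (u (s) (k) (k)))) = h(2, 4) = 2

value = 2


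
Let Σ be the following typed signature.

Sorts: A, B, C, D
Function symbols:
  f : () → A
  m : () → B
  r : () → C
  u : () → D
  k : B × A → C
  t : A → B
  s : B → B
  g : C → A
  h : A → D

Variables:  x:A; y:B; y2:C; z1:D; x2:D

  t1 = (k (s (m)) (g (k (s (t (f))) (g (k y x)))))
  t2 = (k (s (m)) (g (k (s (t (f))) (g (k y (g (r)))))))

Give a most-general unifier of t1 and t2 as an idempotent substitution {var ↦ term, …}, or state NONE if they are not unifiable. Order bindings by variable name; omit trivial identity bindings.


{x ↦ (g (r))}


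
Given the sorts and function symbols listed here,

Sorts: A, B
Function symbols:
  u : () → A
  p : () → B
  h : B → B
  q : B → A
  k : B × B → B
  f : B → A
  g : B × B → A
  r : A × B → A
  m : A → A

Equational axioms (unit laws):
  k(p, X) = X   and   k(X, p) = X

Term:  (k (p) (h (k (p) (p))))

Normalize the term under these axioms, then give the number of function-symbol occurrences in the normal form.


size = 2

1. (k (p) (h (k (p) (p))))  →  (h (k (p) (p)))
2. (h (k (p) (p)))  →  (h (p))
normal form: (h (p))


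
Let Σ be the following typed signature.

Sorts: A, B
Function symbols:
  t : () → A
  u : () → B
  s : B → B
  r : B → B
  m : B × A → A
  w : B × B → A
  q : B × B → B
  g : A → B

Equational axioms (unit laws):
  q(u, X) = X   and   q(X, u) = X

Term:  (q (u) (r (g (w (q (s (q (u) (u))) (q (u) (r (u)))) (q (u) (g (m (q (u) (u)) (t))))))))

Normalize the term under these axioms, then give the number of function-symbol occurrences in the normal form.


size = 12

1. (q (u) (r (g (w (q (s (q (u) (u))) (q (u) (r (u)))) (q (u) (g (m (q (u) (u)) (t))))))))  →  (r (g (w (q (s (q (u) (u))) (q (u) (r (u)))) (q (u) (g (m (q (u) (u)) (t)))))))
2. (r (g (w (q (s (q (u) (u))) (q (u) (r (u)))) (q (u) (g (m (q (u) (u)) (t)))))))  →  (r (g (w (q (s (u)) (q (u) (r (u)))) (q (u) (g (m (q (u) (u)) (t)))))))
3. (r (g (w (q (s (u)) (q (u) (r (u)))) (q (u) (g (m (q (u) (u)) (t)))))))  →  (r (g (w (q (s (u)) (r (u))) (q (u) (g (m (q (u) (u)) (t)))))))
4. (r (g (w (q (s (u)) (r (u))) (q (u) (g (m (q (u) (u)) (t)))))))  →  (r (g (w (q (s (u)) (r (u))) (g (m (q (u) (u)) (t))))))
5. (r (g (w (q (s (u)) (r (u))) (g (m (q (u) (u)) (t))))))  →  (r (g (w (q (s (u)) (r (u))) (g (m (u) (t))))))
normal form: (r (g (w (q (s (u)) (r (u))) (g (m (u) (t))))))


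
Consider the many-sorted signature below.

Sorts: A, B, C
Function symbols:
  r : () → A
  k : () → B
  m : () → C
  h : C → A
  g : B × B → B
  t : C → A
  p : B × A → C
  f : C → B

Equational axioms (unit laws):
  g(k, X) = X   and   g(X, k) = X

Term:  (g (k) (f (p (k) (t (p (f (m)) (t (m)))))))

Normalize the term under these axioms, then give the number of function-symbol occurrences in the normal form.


size = 9

1. (g (k) (f (p (k) (t (p (f (m)) (t (m)))))))  →  (f (p (k) (t (p (f (m)) (t (m))))))
normal form: (f (p (k) (t (p (f (m)) (t (m))))))


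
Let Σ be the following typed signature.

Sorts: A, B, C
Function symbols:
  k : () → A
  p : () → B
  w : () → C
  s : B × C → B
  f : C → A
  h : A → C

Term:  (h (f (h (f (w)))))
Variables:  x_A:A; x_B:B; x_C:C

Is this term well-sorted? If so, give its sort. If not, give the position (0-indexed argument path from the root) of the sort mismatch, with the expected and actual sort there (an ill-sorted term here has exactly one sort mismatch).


well-sorted; sort = C

        (w) : C
      (f (w)) : A
    (h (f (w))) : C
  (f (h (f (w)))) : A
(h (f (h (f (w))))) : C


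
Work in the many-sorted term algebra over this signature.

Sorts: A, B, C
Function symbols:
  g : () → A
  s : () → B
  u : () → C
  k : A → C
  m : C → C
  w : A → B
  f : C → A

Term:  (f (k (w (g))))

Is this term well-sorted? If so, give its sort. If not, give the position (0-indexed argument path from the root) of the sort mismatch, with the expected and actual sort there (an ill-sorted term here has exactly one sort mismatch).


      (g) : A
    (w (g)) : B
  (k (w (g))) : ✗ arg 0 at [0, 0] has sort B, expected A

ill-sorted at position [0, 0]: expected A, got B


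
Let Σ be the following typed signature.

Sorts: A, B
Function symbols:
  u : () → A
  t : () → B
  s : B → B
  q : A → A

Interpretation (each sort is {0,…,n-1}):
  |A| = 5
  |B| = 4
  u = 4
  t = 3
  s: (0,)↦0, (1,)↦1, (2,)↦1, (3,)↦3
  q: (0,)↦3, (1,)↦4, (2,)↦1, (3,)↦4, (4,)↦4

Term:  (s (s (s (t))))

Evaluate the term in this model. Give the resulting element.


value = 3

  t = 3
  (s (t)) = s(3,) = 3
  (s (s (t))) = s(3,) = 3
  (s (s (s (t)))) = s(3,) = 3


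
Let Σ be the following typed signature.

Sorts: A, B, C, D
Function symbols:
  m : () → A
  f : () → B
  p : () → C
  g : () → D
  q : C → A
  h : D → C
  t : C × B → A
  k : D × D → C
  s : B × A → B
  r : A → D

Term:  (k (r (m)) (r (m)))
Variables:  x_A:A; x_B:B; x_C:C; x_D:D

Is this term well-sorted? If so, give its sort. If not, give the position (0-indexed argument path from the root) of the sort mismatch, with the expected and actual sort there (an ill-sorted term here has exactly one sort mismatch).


well-sorted; sort = C

    (m) : A
  (r (m)) : D
    (m) : A
  (r (m)) : D
(k (r (m)) (r (m))) : C


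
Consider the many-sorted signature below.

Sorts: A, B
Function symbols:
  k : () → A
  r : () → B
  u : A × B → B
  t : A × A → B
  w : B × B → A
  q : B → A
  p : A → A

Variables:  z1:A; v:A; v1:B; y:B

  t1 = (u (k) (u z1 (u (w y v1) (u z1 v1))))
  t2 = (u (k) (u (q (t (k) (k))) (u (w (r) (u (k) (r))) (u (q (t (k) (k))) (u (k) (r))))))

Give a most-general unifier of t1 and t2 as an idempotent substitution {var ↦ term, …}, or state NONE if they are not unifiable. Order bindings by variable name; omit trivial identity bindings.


{v1 ↦ (u (k) (r)), y ↦ (r), z1 ↦ (q (t (k) (k)))}


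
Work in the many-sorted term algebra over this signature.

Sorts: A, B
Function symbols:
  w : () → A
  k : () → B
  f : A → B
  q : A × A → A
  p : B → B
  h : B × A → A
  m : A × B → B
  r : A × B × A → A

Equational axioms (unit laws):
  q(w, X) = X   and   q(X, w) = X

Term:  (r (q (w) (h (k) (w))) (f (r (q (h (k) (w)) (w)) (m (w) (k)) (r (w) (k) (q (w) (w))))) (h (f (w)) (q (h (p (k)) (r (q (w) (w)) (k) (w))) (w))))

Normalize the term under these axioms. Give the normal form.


1. (r (q (w) (h (k) (w))) (f (r (q (h (k) (w)) (w)) (m (w) (k)) (r (w) (k) (q (w) (w))))) (h (f (w)) (q (h (p (k)) (r (q (w) (w)) (k) (w))) (w))))  →  (r (h (k) (w)) (f (r (q (h (k) (w)) (w)) (m (w) (k)) (r (w) (k) (q (w) (w))))) (h (f (w)) (q (h (p (k)) (r (q (w) (w)) (k) (w))) (w))))
2. (r (h (k) (w)) (f (r (q (h (k) (w)) (w)) (m (w) (k)) (r (w) (k) (q (w) (w))))) (h (f (w)) (q (h (p (k)) (r (q (w) (w)) (k) (w))) (w))))  →  (r (h (k) (w)) (f (r (h (k) (w)) (m (w) (k)) (r (w) (k) (q (w) (w))))) (h (f (w)) (q (h (p (k)) (r (q (w) (w)) (k) (w))) (w))))
3. (r (h (k) (w)) (f (r (h (k) (w)) (m (w) (k)) (r (w) (k) (q (w) (w))))) (h (f (w)) (q (h (p (k)) (r (q (w) (w)) (k) (w))) (w))))  →  (r (h (k) (w)) (f (r (h (k) (w)) (m (w) (k)) (r (w) (k) (w)))) (h (f (w)) (q (h (p (k)) (r (q (w) (w)) (k) (w))) (w))))
4. (r (h (k) (w)) (f (r (h (k) (w)) (m (w) (k)) (r (w) (k) (w)))) (h (f (w)) (q (h (p (k)) (r (q (w) (w)) (k) (w))) (w))))  →  (r (h (k) (w)) (f (r (h (k) (w)) (m (w) (k)) (r (w) (k) (w)))) (h (f (w)) (h (p (k)) (r (q (w) (w)) (k) (w)))))
5. (r (h (k) (w)) (f (r (h (k) (w)) (m (w) (k)) (r (w) (k) (w)))) (h (f (w)) (h (p (k)) (r (q (w) (w)) (k) (w)))))  →  (r (h (k) (w)) (f (r (h (k) (w)) (m (w) (k)) (r (w) (k) (w)))) (h (f (w)) (h (p (k)) (r (w) (k) (w)))))

normal form = (r (h (k) (w)) (f (r (h (k) (w)) (m (w) (k)) (r (w) (k) (w)))) (h (f (w)) (h (p (k)) (r (w) (k) (w)))))


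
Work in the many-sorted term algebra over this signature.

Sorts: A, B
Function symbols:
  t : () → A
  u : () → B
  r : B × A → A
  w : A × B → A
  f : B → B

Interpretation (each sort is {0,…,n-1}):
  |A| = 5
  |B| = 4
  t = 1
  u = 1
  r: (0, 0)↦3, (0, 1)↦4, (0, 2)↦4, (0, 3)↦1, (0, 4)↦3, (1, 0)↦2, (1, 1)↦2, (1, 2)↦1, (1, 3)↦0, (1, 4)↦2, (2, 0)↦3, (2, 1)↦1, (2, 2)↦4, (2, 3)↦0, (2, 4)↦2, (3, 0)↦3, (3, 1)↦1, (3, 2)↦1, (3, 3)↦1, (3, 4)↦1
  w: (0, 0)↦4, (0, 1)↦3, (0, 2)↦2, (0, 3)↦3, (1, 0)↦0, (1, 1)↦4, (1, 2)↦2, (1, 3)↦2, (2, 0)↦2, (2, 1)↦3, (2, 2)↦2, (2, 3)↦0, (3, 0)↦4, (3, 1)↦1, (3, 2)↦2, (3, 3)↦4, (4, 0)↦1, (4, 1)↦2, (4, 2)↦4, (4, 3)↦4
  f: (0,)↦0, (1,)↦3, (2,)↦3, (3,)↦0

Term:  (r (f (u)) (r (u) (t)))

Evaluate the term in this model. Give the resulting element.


value = 1

  u = 1
  (f (u)) = f(1,) = 3
  u = 1
  t = 1
  (r (u) (t)) = r(1, 1) = 2
  (r (f (u)) (r (u) (t))) = r(3, 2) = 1


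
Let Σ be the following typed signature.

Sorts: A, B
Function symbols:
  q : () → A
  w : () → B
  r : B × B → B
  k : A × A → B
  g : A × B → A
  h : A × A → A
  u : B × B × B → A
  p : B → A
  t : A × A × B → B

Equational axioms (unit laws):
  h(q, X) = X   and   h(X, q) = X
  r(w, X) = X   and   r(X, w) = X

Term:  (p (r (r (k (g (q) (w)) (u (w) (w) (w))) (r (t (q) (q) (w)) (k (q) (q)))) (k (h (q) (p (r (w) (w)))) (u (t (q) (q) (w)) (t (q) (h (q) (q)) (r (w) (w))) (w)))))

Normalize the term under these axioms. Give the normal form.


normal form = (p (r (r (k (g (q) (w)) (u (w) (w) (w))) (r (t (q) (q) (w)) (k (q) (q)))) (k (p (w)) (u (t (q) (q) (w)) (t (q) (q) (w)) (w)))))

1. (p (r (r (k (g (q) (w)) (u (w) (w) (w))) (r (t (q) (q) (w)) (k (q) (q)))) (k (h (q) (p (r (w) (w)))) (u (t (q) (q) (w)) (t (q) (h (q) (q)) (r (w) (w))) (w)))))  →  (p (r (r (k (g (q) (w)) (u (w) (w) (w))) (r (t (q) (q) (w)) (k (q) (q)))) (k (p (r (w) (w))) (u (t (q) (q) (w)) (t (q) (h (q) (q)) (r (w) (w))) (w)))))
2. (p (r (r (k (g (q) (w)) (u (w) (w) (w))) (r (t (q) (q) (w)) (k (q) (q)))) (k (p (r (w) (w))) (u (t (q) (q) (w)) (t (q) (h (q) (q)) (r (w) (w))) (w)))))  →  (p (r (r (k (g (q) (w)) (u (w) (w) (w))) (r (t (q) (q) (w)) (k (q) (q)))) (k (p (w)) (u (t (q) (q) (w)) (t (q) (h (q) (q)) (r (w) (w))) (w)))))
3. (p (r (r (k (g (q) (w)) (u (w) (w) (w))) (r (t (q) (q) (w)) (k (q) (q)))) (k (p (w)) (u (t (q) (q) (w)) (t (q) (h (q) (q)) (r (w) (w))) (w)))))  →  (p (r (r (k (g (q) (w)) (u (w) (w) (w))) (r (t (q) (q) (w)) (k (q) (q)))) (k (p (w)) (u (t (q) (q) (w)) (t (q) (q) (r (w) (w))) (w)))))
4. (p (r (r (k (g (q) (w)) (u (w) (w) (w))) (r (t (q) (q) (w)) (k (q) (q)))) (k (p (w)) (u (t (q) (q) (w)) (t (q) (q) (r (w) (w))) (w)))))  →  (p (r (r (k (g (q) (w)) (u (w) (w) (w))) (r (t (q) (q) (w)) (k (q) (q)))) (k (p (w)) (u (t (q) (q) (w)) (t (q) (q) (w)) (w)))))


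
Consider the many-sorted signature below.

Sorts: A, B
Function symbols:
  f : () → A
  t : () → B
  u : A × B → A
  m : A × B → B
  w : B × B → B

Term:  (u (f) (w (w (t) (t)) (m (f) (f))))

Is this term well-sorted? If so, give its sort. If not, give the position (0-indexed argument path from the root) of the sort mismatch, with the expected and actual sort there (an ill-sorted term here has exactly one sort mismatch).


ill-sorted at position [1, 1, 1]: expected B, got A

  (f) : A
      (t) : B
      (t) : B
    (w (t) (t)) : B
      (f) : A
      (f) : A
    (m (f) (f)) : ✗ arg 1 at [1, 1, 1] has sort A, expected B


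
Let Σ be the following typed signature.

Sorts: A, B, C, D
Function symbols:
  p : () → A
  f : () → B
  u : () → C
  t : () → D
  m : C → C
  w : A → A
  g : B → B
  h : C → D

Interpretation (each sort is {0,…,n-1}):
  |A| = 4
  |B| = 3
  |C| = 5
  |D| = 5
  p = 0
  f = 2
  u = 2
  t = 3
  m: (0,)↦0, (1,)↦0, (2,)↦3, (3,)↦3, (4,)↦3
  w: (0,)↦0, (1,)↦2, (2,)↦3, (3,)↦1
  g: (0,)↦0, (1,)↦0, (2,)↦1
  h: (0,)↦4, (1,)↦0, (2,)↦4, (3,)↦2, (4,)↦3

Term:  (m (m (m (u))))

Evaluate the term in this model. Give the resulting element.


  u = 2
  (m (u)) = m(2,) = 3
  (m (m (u))) = m(3,) = 3
  (m (m (m (u)))) = m(3,) = 3

value = 3


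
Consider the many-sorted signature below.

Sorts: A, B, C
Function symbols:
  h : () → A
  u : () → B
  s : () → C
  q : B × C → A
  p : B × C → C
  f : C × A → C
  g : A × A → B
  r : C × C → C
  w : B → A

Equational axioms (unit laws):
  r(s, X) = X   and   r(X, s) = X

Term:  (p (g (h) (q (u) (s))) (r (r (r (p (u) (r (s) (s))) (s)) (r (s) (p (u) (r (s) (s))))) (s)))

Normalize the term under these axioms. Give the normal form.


1. (p (g (h) (q (u) (s))) (r (r (r (p (u) (r (s) (s))) (s)) (r (s) (p (u) (r (s) (s))))) (s)))  →  (p (g (h) (q (u) (s))) (r (r (p (u) (r (s) (s))) (s)) (r (s) (p (u) (r (s) (s))))))
2. (p (g (h) (q (u) (s))) (r (r (p (u) (r (s) (s))) (s)) (r (s) (p (u) (r (s) (s))))))  →  (p (g (h) (q (u) (s))) (r (p (u) (r (s) (s))) (r (s) (p (u) (r (s) (s))))))
3. (p (g (h) (q (u) (s))) (r (p (u) (r (s) (s))) (r (s) (p (u) (r (s) (s))))))  →  (p (g (h) (q (u) (s))) (r (p (u) (s)) (r (s) (p (u) (r (s) (s))))))
4. (p (g (h) (q (u) (s))) (r (p (u) (s)) (r (s) (p (u) (r (s) (s))))))  →  (p (g (h) (q (u) (s))) (r (p (u) (s)) (p (u) (r (s) (s)))))
5. (p (g (h) (q (u) (s))) (r (p (u) (s)) (p (u) (r (s) (s)))))  →  (p (g (h) (q (u) (s))) (r (p (u) (s)) (p (u) (s))))

normal form = (p (g (h) (q (u) (s))) (r (p (u) (s)) (p (u) (s))))


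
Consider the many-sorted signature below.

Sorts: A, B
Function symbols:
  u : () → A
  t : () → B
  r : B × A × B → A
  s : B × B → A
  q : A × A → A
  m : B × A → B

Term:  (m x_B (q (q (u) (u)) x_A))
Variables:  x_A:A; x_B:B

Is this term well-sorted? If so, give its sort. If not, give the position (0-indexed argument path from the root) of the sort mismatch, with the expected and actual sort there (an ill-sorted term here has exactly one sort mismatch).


  x_B : B
      (u) : A
      (u) : A
    (q (u) (u)) : A
    x_A : A
  (q (q (u) (u)) x_A) : A
(m x_B (q (q (u) (u)) x_A)) : B

well-sorted; sort = B


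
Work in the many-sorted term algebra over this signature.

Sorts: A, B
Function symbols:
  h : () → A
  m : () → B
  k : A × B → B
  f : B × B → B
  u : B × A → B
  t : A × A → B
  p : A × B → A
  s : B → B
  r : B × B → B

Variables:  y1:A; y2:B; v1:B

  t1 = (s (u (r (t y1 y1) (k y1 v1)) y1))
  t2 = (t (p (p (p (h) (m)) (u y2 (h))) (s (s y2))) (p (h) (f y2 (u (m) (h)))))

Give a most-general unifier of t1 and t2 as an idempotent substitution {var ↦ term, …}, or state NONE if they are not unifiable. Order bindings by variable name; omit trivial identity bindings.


head clash or occurs-check failure — not unifiable

NONE (not unifiable)


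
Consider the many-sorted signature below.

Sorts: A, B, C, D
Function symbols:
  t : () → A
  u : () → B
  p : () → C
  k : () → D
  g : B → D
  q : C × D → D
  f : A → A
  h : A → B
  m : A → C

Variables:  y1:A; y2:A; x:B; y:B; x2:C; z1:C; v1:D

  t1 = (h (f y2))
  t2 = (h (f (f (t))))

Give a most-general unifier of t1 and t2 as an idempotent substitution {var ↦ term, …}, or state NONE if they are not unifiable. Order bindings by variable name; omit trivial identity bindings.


{y2 ↦ (f (t))}


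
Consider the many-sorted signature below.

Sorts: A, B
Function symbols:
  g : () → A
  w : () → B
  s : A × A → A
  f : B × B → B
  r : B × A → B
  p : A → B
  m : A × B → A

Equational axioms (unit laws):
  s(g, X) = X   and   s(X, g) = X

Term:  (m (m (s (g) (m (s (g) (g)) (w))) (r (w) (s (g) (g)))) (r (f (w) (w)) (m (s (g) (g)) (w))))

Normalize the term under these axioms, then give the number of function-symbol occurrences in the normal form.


1. (m (m (s (g) (m (s (g) (g)) (w))) (r (w) (s (g) (g)))) (r (f (w) (w)) (m (s (g) (g)) (w))))  →  (m (m (m (s (g) (g)) (w)) (r (w) (s (g) (g)))) (r (f (w) (w)) (m (s (g) (g)) (w))))
2. (m (m (m (s (g) (g)) (w)) (r (w) (s (g) (g)))) (r (f (w) (w)) (m (s (g) (g)) (w))))  →  (m (m (m (g) (w)) (r (w) (s (g) (g)))) (r (f (w) (w)) (m (s (g) (g)) (w))))
3. (m (m (m (g) (w)) (r (w) (s (g) (g)))) (r (f (w) (w)) (m (s (g) (g)) (w))))  →  (m (m (m (g) (w)) (r (w) (g))) (r (f (w) (w)) (m (s (g) (g)) (w))))
4. (m (m (m (g) (w)) (r (w) (g))) (r (f (w) (w)) (m (s (g) (g)) (w))))  →  (m (m (m (g) (w)) (r (w) (g))) (r (f (w) (w)) (m (g) (w))))
normal form: (m (m (m (g) (w)) (r (w) (g))) (r (f (w) (w)) (m (g) (w))))

size = 15
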